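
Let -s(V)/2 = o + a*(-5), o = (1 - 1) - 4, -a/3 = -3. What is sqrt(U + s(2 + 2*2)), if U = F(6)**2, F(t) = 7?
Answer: 7*sqrt(3) ≈ 12.124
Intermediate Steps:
a = 9 (a = -3*(-3) = 9)
o = -4 (o = 0 - 4 = -4)
s(V) = 98 (s(V) = -2*(-4 + 9*(-5)) = -2*(-4 - 45) = -2*(-49) = 98)
U = 49 (U = 7**2 = 49)
sqrt(U + s(2 + 2*2)) = sqrt(49 + 98) = sqrt(147) = 7*sqrt(3)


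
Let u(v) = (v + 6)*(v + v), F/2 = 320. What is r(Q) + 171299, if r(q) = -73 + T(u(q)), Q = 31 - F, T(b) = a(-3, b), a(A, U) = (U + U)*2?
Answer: 3109042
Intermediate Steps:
a(A, U) = 4*U (a(A, U) = (2*U)*2 = 4*U)
F = 640 (F = 2*320 = 640)
u(v) = 2*v*(6 + v) (u(v) = (6 + v)*(2*v) = 2*v*(6 + v))
T(b) = 4*b
Q = -609 (Q = 31 - 1*640 = 31 - 640 = -609)
r(q) = -73 + 8*q*(6 + q) (r(q) = -73 + 4*(2*q*(6 + q)) = -73 + 8*q*(6 + q))
r(Q) + 171299 = (-73 + 8*(-609)*(6 - 609)) + 171299 = (-73 + 8*(-609)*(-603)) + 171299 = (-73 + 2937816) + 171299 = 2937743 + 171299 = 3109042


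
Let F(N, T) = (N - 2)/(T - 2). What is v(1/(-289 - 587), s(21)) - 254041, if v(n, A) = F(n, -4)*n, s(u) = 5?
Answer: -1169669800249/4604256 ≈ -2.5404e+5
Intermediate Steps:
F(N, T) = (-2 + N)/(-2 + T)
v(n, A) = n*(1/3 - n/6) (v(n, A) = ((-2 + n)/(-2 - 4))*n = ((-2 + n)/(-6))*n = (-(-2 + n)/6)*n = (1/3 - n/6)*n = n*(1/3 - n/6))
v(1/(-289 - 587), s(21)) - 254041 = (2 - 1/(-289 - 587))/(6*(-289 - 587)) - 254041 = (1/6)*(2 - 1/(-876))/(-876) - 254041 = (1/6)*(-1/876)*(2 - 1*(-1/876)) - 254041 = (1/6)*(-1/876)*(2 + 1/876) - 254041 = (1/6)*(-1/876)*(1753/876) - 254041 = -1753/4604256 - 254041 = -1169669800249/4604256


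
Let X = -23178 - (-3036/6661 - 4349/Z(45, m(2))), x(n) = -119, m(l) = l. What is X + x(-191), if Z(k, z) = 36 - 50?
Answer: -2201464623/93254 ≈ -23607.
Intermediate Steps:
Z(k, z) = -14
X = -2190367397/93254 (X = -23178 - (-3036/6661 - 4349/(-14)) = -23178 - (-3036*1/6661 - 4349*(-1/14)) = -23178 - (-3036/6661 + 4349/14) = -23178 - 1*28926185/93254 = -23178 - 28926185/93254 = -2190367397/93254 ≈ -23488.)
X + x(-191) = -2190367397/93254 - 119 = -2201464623/93254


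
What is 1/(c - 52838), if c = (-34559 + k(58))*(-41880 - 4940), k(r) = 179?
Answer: 1/1609618762 ≈ 6.2126e-10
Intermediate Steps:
c = 1609671600 (c = (-34559 + 179)*(-41880 - 4940) = -34380*(-46820) = 1609671600)
1/(c - 52838) = 1/(1609671600 - 52838) = 1/1609618762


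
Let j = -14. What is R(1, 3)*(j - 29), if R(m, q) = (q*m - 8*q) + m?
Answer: 860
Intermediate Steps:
R(m, q) = m - 8*q + m*q (R(m, q) = (m*q - 8*q) + m = (-8*q + m*q) + m = m - 8*q + m*q)
R(1, 3)*(j - 29) = (1 - 8*3 + 1*3)*(-14 - 29) = (1 - 24 + 3)*(-43) = -20*(-43) = 860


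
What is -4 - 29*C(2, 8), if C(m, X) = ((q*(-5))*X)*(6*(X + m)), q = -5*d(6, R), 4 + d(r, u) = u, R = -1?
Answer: 1739996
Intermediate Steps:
d(r, u) = -4 + u
q = 25 (q = -5*(-4 - 1) = -5*(-5) = 25)
C(m, X) = -125*X*(6*X + 6*m) (C(m, X) = ((25*(-5))*X)*(6*(X + m)) = (-125*X)*(6*X + 6*m) = -125*X*(6*X + 6*m))
-4 - 29*C(2, 8) = -4 - (-21750)*8*(8 + 2) = -4 - (-21750)*8*10 = -4 - 29*(-60000) = -4 + 1740000 = 1739996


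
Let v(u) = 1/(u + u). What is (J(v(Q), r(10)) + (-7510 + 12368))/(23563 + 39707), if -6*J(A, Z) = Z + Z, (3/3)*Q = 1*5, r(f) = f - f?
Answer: 2429/31635 ≈ 0.076782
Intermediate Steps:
r(f) = 0
Q = 5 (Q = 1*5 = 5)
v(u) = 1/(2*u)
J(A, Z) = -Z/3 (J(A, Z) = -(Z + Z)/6 = -Z/3)
(J(v(Q), r(10)) + (-7510 + 12368))/(23563 + 39707) = (-⅓*0 + (-7510 + 12368))/(23563 + 39707) = (0 + 4858)/63270 = 4858*(1/63270) = 2429/31635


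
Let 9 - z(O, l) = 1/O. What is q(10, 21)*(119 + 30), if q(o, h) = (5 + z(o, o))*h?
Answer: 434931/10 ≈ 43493.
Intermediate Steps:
z(O, l) = 9 - 1/O
q(o, h) = h*(14 - 1/o) (q(o, h) = (5 + (9 - 1/o))*h = (14 - 1/o)*h = h*(14 - 1/o))
q(10, 21)*(119 + 30) = (14*21 - 1*21/10)*(119 + 30) = (294 - 1*21*1/10)*149 = (294 - 21/10)*149 = (2919/10)*149 = 434931/10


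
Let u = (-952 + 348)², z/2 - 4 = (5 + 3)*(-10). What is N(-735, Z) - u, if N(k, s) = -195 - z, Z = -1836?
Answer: -364859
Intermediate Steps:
z = -152 (z = 8 + 2*((5 + 3)*(-10)) = 8 + 2*(8*(-10)) = 8 + 2*(-80) = 8 - 160 = -152)
u = 364816 (u = (-604)² = 364816)
N(k, s) = -43 (N(k, s) = -195 - 1*(-152) = -195 + 152 = -43)
N(-735, Z) - u = -43 - 1*364816 = -43 - 364816 = -364859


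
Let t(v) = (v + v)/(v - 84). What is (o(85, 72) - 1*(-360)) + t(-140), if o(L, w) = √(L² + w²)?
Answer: 1445/4 + √12409 ≈ 472.65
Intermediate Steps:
t(v) = 2*v/(-84 + v) (t(v) = (2*v)/(-84 + v) = 2*v/(-84 + v))
(o(85, 72) - 1*(-360)) + t(-140) = (√(85² + 72²) - 1*(-360)) + 2*(-140)/(-84 - 140) = (√(7225 + 5184) + 360) + 2*(-140)/(-224) = (√12409 + 360) + 2*(-140)*(-1/224) = (360 + √12409) + 5/4 = 1445/4 + √12409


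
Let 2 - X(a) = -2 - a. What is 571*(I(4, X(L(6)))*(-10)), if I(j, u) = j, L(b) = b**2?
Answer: -22840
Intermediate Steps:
X(a) = 4 + a (X(a) = 2 - (-2 - a) = 2 + (2 + a) = 4 + a)
571*(I(4, X(L(6)))*(-10)) = 571*(4*(-10)) = 571*(-40) = -22840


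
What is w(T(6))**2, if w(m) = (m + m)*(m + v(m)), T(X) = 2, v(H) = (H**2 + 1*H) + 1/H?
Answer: 1156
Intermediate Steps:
v(H) = H + 1/H + H**2 (v(H) = (H**2 + H) + 1/H = (H + H**2) + 1/H = H + 1/H + H**2)
w(m) = 2*m*(1/m + m**2 + 2*m) (w(m) = (m + m)*(m + (m + 1/m + m**2)) = (2*m)*(1/m + m**2 + 2*m) = 2*m*(1/m + m**2 + 2*m))
w(T(6))**2 = (2 + 2*2**3 + 4*2**2)**2 = (2 + 2*8 + 4*4)**2 = (2 + 16 + 16)**2 = 34**2 = 1156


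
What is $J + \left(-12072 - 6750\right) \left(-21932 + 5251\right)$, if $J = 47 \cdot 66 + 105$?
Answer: $313972989$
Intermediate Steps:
$J = 3207$ ($J = 3102 + 105 = 3207$)
$J + \left(-12072 - 6750\right) \left(-21932 + 5251\right) = 3207 + \left(-12072 - 6750\right) \left(-21932 + 5251\right) = 3207 - -313969782 = 3207 + 313969782 = 313972989$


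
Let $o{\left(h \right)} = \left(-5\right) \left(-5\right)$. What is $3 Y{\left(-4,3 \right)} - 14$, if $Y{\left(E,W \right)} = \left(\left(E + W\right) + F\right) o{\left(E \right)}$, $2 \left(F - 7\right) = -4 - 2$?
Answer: $211$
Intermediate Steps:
$o{\left(h \right)} = 25$
$F = 4$ ($F = 7 + \frac{-4 - 2}{2} = 7 + \frac{1}{2} \left(-6\right) = 7 - 3 = 4$)
$Y{\left(E,W \right)} = 100 + 25 E + 25 W$ ($Y{\left(E,W \right)} = \left(\left(E + W\right) + 4\right) 25 = \left(4 + E + W\right) 25 = 100 + 25 E + 25 W$)
$3 Y{\left(-4,3 \right)} - 14 = 3 \left(100 + 25 \left(-4\right) + 25 \cdot 3\right) - 14 = 3 \left(100 - 100 + 75\right) - 14 = 3 \cdot 75 - 14 = 225 - 14 = 211$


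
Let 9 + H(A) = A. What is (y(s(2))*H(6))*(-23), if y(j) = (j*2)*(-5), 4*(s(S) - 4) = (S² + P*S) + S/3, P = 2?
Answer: -4255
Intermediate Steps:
H(A) = -9 + A
s(S) = 4 + S²/4 + 7*S/12 (s(S) = 4 + ((S² + 2*S) + S/3)/4 = 4 + (S² + 7*S/3)/4 = 4 + (S²/4 + 7*S/12) = 4 + S²/4 + 7*S/12)
y(j) = -10*j (y(j) = (2*j)*(-5) = -10*j)
(y(s(2))*H(6))*(-23) = ((-10*(4 + (¼)*2² + (7/12)*2))*(-9 + 6))*(-23) = (-10*(4 + (¼)*4 + 7/6)*(-3))*(-23) = (-10*(4 + 1 + 7/6)*(-3))*(-23) = (-10*37/6*(-3))*(-23) = -185/3*(-3)*(-23) = 185*(-23) = -4255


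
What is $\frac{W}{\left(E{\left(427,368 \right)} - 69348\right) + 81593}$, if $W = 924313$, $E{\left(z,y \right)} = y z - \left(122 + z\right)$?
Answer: $\frac{924313}{168832} \approx 5.4747$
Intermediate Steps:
$E{\left(z,y \right)} = -122 - z + y z$
$\frac{W}{\left(E{\left(427,368 \right)} - 69348\right) + 81593} = \frac{924313}{\left(\left(-122 - 427 + 368 \cdot 427\right) - 69348\right) + 81593} = \frac{924313}{\left(\left(-122 - 427 + 157136\right) - 69348\right) + 81593} = \frac{924313}{\left(156587 - 69348\right) + 81593} = \frac{924313}{87239 + 81593} = \frac{924313}{168832}$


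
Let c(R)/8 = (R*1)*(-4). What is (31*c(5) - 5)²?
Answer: 24651225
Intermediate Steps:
c(R) = -32*R (c(R) = 8*((R*1)*(-4)) = 8*(R*(-4)) = 8*(-4*R) = -32*R)
(31*c(5) - 5)² = (31*(-32*5) - 5)² = (31*(-160) - 5)² = (-4960 - 5)² = (-4965)² = 24651225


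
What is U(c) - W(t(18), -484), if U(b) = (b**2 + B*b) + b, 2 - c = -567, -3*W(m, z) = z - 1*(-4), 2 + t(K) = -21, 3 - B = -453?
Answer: 583634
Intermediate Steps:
B = 456 (B = 3 - 1*(-453) = 3 + 453 = 456)
t(K) = -23 (t(K) = -2 - 21 = -23)
W(m, z) = -4/3 - z/3 (W(m, z) = -(z - 1*(-4))/3 = -(z + 4)/3 = -(4 + z)/3 = -4/3 - z/3)
c = 569 (c = 2 - 1*(-567) = 2 + 567 = 569)
U(b) = b**2 + 457*b (U(b) = (b**2 + 456*b) + b = b**2 + 457*b)
U(c) - W(t(18), -484) = 569*(457 + 569) - (-4/3 - 1/3*(-484)) = 569*1026 - (-4/3 + 484/3) = 583794 - 1*160 = 583794 - 160 = 583634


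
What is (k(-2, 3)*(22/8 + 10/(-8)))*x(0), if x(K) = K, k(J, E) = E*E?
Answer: 0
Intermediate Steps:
k(J, E) = E**2
(k(-2, 3)*(22/8 + 10/(-8)))*x(0) = (3**2*(22/8 + 10/(-8)))*0 = (9*(22*(1/8) + 10*(-1/8)))*0 = (9*(11/4 - 5/4))*0 = (9*(3/2))*0 = (27/2)*0 = 0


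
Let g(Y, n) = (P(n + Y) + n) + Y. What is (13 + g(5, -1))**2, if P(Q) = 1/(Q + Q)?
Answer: 18769/64 ≈ 293.27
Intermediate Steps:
P(Q) = 1/(2*Q)
g(Y, n) = Y + n + 1/(2*(Y + n)) (g(Y, n) = (1/(2*(n + Y)) + n) + Y = (1/(2*(Y + n)) + n) + Y = (n + 1/(2*(Y + n))) + Y = Y + n + 1/(2*(Y + n)))
(13 + g(5, -1))**2 = (13 + (1/2 + (5 - 1)**2)/(5 - 1))**2 = (13 + (1/2 + 4**2)/4)**2 = (13 + (1/2 + 16)/4)**2 = (13 + (1/4)*(33/2))**2 = (13 + 33/8)**2 = (137/8)**2 = 18769/64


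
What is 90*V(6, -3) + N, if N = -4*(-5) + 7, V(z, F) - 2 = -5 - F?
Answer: 27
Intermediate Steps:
V(z, F) = -3 - F (V(z, F) = 2 + (-5 - F) = -3 - F)
N = 27 (N = 20 + 7 = 27)
90*V(6, -3) + N = 90*(-3 - 1*(-3)) + 27 = 90*(-3 + 3) + 27 = 90*0 + 27 = 0 + 27 = 27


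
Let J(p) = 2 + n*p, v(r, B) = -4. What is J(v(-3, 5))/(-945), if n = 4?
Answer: 2/135 ≈ 0.014815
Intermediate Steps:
J(p) = 2 + 4*p
J(v(-3, 5))/(-945) = (2 + 4*(-4))/(-945) = (2 - 16)*(-1/945) = -14*(-1/945) = 2/135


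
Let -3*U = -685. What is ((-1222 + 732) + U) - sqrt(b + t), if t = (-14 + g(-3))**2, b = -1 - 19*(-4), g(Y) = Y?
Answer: -785/3 - 2*sqrt(91) ≈ -280.75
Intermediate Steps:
U = 685/3 (U = -1/3*(-685) = 685/3 ≈ 228.33)
b = 75 (b = -1 + 76 = 75)
t = 289 (t = (-14 - 3)**2 = (-17)**2 = 289)
((-1222 + 732) + U) - sqrt(b + t) = ((-1222 + 732) + 685/3) - sqrt(75 + 289) = (-490 + 685/3) - sqrt(364) = -785/3 - 2*sqrt(91)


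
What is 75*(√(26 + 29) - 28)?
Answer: -2100 + 75*√55 ≈ -1543.8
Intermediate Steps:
75*(√(26 + 29) - 28) = 75*(√55 - 28) = 75*(-28 + √55) = -2100 + 75*√55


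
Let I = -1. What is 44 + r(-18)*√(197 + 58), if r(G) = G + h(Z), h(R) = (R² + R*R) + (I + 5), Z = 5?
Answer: 44 + 36*√255 ≈ 618.87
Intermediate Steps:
h(R) = 4 + 2*R² (h(R) = (R² + R*R) + (-1 + 5) = (R² + R²) + 4 = 2*R² + 4 = 4 + 2*R²)
r(G) = 54 + G (r(G) = G + (4 + 2*5²) = G + (4 + 2*25) = G + (4 + 50) = G + 54 = 54 + G)
44 + r(-18)*√(197 + 58) = 44 + (54 - 18)*√(197 + 58) = 44 + 36*√255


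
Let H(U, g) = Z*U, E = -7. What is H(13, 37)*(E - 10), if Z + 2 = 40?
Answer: -8398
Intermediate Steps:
Z = 38 (Z = -2 + 40 = 38)
H(U, g) = 38*U
H(13, 37)*(E - 10) = (38*13)*(-7 - 10) = 494*(-17) = -8398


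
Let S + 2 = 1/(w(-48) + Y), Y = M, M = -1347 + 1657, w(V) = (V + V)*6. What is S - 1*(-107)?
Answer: 27929/266 ≈ 105.00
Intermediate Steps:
w(V) = 12*V (w(V) = (2*V)*6 = 12*V)
M = 310
Y = 310
S = -533/266 (S = -2 + 1/(12*(-48) + 310) = -2 + 1/(-576 + 310) = -2 + 1/(-266) = -2 - 1/266 = -533/266 ≈ -2.0038)
S - 1*(-107) = -533/266 - 1*(-107) = -533/266 + 107 = 27929/266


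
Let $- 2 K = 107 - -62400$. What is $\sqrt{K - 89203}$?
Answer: $\frac{i \sqrt{481826}}{2} \approx 347.07 i$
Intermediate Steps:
$K = - \frac{62507}{2}$ ($K = - \frac{107 - -62400}{2} = - \frac{107 + 62400}{2} = \left(- \frac{1}{2}\right) 62507 = - \frac{62507}{2} \approx -31254.0$)
$\sqrt{K - 89203} = \sqrt{- \frac{62507}{2} - 89203} = \sqrt{- \frac{240913}{2}} = \frac{i \sqrt{481826}}{2}$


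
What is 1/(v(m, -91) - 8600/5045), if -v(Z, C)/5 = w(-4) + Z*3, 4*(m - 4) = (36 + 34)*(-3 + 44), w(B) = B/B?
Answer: -2018/21853335 ≈ -9.2343e-5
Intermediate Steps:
w(B) = 1
m = 1443/2 (m = 4 + ((36 + 34)*(-3 + 44))/4 = 4 + (70*41)/4 = 4 + (1/4)*2870 = 4 + 1435/2 = 1443/2 ≈ 721.50)
v(Z, C) = -5 - 15*Z (v(Z, C) = -5*(1 + Z*3) = -5*(1 + 3*Z) = -5 - 15*Z)
1/(v(m, -91) - 8600/5045) = 1/((-5 - 15*1443/2) - 8600/5045) = 1/((-5 - 21645/2) - 8600*1/5045) = 1/(-21655/2 - 1720/1009) = 1/(-21853335/2018) = -2018/21853335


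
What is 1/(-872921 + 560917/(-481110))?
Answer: -68730/59995940461 ≈ -1.1456e-6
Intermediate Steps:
1/(-872921 + 560917/(-481110)) = 1/(-872921 + 560917*(-1/481110)) = 1/(-872921 - 80131/68730) = 1/(-59995940461/68730) = -68730/59995940461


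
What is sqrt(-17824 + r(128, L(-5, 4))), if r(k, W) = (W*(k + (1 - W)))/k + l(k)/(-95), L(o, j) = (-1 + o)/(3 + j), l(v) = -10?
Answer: I*sqrt(20179344383)/1064 ≈ 133.51*I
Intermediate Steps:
L(o, j) = (-1 + o)/(3 + j)
r(k, W) = 2/19 + W*(1 + k - W)/k (r(k, W) = (W*(k + (1 - W)))/k - 10/(-95) = (W*(1 + k - W))/k - 10*(-1/95) = W*(1 + k - W)/k + 2/19 = 2/19 + W*(1 + k - W)/k)
sqrt(-17824 + r(128, L(-5, 4))) = sqrt(-17824 + (2/19 + (-1 - 5)/(3 + 4) + ((-1 - 5)/(3 + 4))/128 - 1*((-1 - 5)/(3 + 4))**2/128)) = sqrt(-17824 + (2/19 - 6/7 + (-6/7)*(1/128) - 1*(-6/7)**2*1/128)) = sqrt(-17824 + (2/19 + (1/7)*(-6) + ((1/7)*(-6))*(1/128) - 1*((1/7)*(-6))**2*1/128)) = sqrt(-17824 + (2/19 - 6/7 - 6/7*1/128 - 1*(-6/7)**2*1/128)) = sqrt(-17824 + (2/19 - 6/7 - 3/448 - 1*36/49*1/128)) = sqrt(-17824 + (2/19 - 6/7 - 3/448 - 9/1568)) = sqrt(-17824 - 45541/59584) = sqrt(-1062070757/59584) = I*sqrt(20179344383)/1064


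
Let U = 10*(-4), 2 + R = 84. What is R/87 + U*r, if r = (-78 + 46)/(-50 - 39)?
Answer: -104062/7743 ≈ -13.439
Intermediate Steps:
R = 82 (R = -2 + 84 = 82)
U = -40
r = 32/89 (r = -32/(-89) = -32*(-1/89) = 32/89 ≈ 0.35955)
R/87 + U*r = 82/87 - 40*32/89 = 82*(1/87) - 1280/89 = 82/87 - 1280/89 = -104062/7743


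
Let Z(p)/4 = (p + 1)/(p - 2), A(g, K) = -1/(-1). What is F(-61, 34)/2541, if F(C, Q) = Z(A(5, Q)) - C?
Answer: 53/2541 ≈ 0.020858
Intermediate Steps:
A(g, K) = 1 (A(g, K) = -1*(-1) = 1)
Z(p) = 4*(1 + p)/(-2 + p) (Z(p) = 4*((p + 1)/(p - 2)) = 4*((1 + p)/(-2 + p)) = 4*(1 + p)/(-2 + p))
F(C, Q) = -8 - C (F(C, Q) = 4*(1 + 1)/(-2 + 1) - C = 4*2/(-1) - C = 4*(-1)*2 - C = -8 - C)
F(-61, 34)/2541 = (-8 - 1*(-61))/2541 = (-8 + 61)*(1/2541) = 53*(1/2541) = 53/2541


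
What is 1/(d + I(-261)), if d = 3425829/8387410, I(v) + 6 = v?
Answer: -8387410/2236012641 ≈ -0.0037511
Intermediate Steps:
I(v) = -6 + v
d = 3425829/8387410 (d = 3425829*(1/8387410) = 3425829/8387410 ≈ 0.40845)
1/(d + I(-261)) = 1/(3425829/8387410 + (-6 - 261)) = 1/(3425829/8387410 - 267) = 1/(-2236012641/8387410) = -8387410/2236012641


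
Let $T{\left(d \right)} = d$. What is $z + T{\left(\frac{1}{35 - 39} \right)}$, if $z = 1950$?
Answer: $\frac{7799}{4} \approx 1949.8$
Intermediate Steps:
$z + T{\left(\frac{1}{35 - 39} \right)} = 1950 + \frac{1}{35 - 39} = 1950 + \frac{1}{-4} = 1950 - \frac{1}{4} = \frac{7799}{4}$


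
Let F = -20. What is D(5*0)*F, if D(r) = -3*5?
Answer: 300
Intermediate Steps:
D(r) = -15
D(5*0)*F = -15*(-20) = 300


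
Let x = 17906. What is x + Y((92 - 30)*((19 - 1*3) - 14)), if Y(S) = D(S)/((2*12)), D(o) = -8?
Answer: 53717/3 ≈ 17906.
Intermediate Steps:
Y(S) = -⅓ (Y(S) = -8/(2*12) = -8/24 = -8*1/24 = -⅓)
x + Y((92 - 30)*((19 - 1*3) - 14)) = 17906 - ⅓ = 53717/3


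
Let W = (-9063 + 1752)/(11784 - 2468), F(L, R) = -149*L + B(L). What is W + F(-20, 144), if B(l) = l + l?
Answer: 27381729/9316 ≈ 2939.2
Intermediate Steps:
B(l) = 2*l
F(L, R) = -147*L (F(L, R) = -149*L + 2*L = -147*L)
W = -7311/9316 ≈ -0.78478
W + F(-20, 144) = -7311/9316 - 147*(-20) = -7311/9316 + 2940 = 27381729/9316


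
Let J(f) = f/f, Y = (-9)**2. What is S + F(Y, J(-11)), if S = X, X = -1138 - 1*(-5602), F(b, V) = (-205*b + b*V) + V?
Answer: -12059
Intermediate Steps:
Y = 81
J(f) = 1
F(b, V) = V - 205*b + V*b (F(b, V) = (-205*b + V*b) + V = V - 205*b + V*b)
X = 4464 (X = -1138 + 5602 = 4464)
S = 4464
S + F(Y, J(-11)) = 4464 + (1 - 205*81 + 1*81) = 4464 + (1 - 16605 + 81) = 4464 - 16523 = -12059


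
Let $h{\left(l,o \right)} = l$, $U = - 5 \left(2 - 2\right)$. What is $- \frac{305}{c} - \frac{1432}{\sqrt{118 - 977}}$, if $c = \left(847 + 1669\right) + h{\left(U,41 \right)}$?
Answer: $- \frac{305}{2516} + \frac{1432 i \sqrt{859}}{859} \approx -0.12122 + 48.859 i$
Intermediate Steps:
$U = 0$ ($U = \left(-5\right) 0 = 0$)
$c = 2516$ ($c = \left(847 + 1669\right) + 0 = 2516 + 0 = 2516$)
$- \frac{305}{c} - \frac{1432}{\sqrt{118 - 977}} = - \frac{305}{2516} - \frac{1432}{\sqrt{118 - 977}} = \left(-305\right) \frac{1}{2516} - \frac{1432}{\sqrt{-859}} = - \frac{305}{2516} - \frac{1432}{i \sqrt{859}} = - \frac{305}{2516} - 1432 \left(- \frac{i \sqrt{859}}{859}\right) = - \frac{305}{2516} + \frac{1432 i \sqrt{859}}{859}$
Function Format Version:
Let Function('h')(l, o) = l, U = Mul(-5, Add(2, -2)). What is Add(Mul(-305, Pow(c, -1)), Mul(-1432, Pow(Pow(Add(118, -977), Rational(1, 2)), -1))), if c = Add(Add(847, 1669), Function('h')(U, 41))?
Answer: Add(Rational(-305, 2516), Mul(Rational(1432, 859), I, Pow(859, Rational(1, 2)))) ≈ Add(-0.12122, Mul(48.859, I))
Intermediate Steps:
U = 0 (U = Mul(-5, 0) = 0)
c = 2516 (c = Add(Add(847, 1669), 0) = Add(2516, 0) = 2516)
Add(Mul(-305, Pow(c, -1)), Mul(-1432, Pow(Pow(Add(118, -977), Rational(1, 2)), -1))) = Add(Mul(-305, Pow(2516, -1)), Mul(-1432, Pow(Pow(Add(118, -977), Rational(1, 2)), -1))) = Add(Mul(-305, Rational(1, 2516)), Mul(-1432, Pow(Pow(-859, Rational(1, 2)), -1))) = Add(Rational(-305, 2516), Mul(-1432, Pow(Mul(I, Pow(859, Rational(1, 2))), -1))) = Add(Rational(-305, 2516), Mul(-1432, Mul(Rational(-1, 859), I, Pow(859, Rational(1, 2))))) = Add(Rational(-305, 2516), Mul(Rational(1432, 859), I, Pow(859, Rational(1, 2))))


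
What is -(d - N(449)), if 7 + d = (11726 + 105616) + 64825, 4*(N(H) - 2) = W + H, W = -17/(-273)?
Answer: -99396971/546 ≈ -1.8205e+5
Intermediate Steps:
W = 17/273 (W = -17*(-1/273) = 17/273 ≈ 0.062271)
N(H) = 2201/1092 + H/4 (N(H) = 2 + (17/273 + H)/4 = 2 + (17/1092 + H/4) = 2201/1092 + H/4)
d = 182160 (d = -7 + ((11726 + 105616) + 64825) = -7 + (117342 + 64825) = -7 + 182167 = 182160)
-(d - N(449)) = -(182160 - (2201/1092 + (¼)*449)) = -(182160 - (2201/1092 + 449/4)) = -(182160 - 1*62389/546) = -(182160 - 62389/546) = -1*99396971/546 = -99396971/546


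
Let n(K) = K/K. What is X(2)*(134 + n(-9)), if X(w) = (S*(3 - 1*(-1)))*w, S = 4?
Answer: 4320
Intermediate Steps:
n(K) = 1
X(w) = 16*w (X(w) = (4*(3 - 1*(-1)))*w = (4*(3 + 1))*w = (4*4)*w = 16*w)
X(2)*(134 + n(-9)) = (16*2)*(134 + 1) = 32*135 = 4320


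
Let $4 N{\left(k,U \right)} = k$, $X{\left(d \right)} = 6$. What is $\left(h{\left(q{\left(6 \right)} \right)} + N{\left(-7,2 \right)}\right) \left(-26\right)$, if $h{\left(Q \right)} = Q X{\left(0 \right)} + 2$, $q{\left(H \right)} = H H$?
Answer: $- \frac{11245}{2} \approx -5622.5$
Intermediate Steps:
$q{\left(H \right)} = H^{2}$
$N{\left(k,U \right)} = \frac{k}{4}$
$h{\left(Q \right)} = 2 + 6 Q$ ($h{\left(Q \right)} = Q 6 + 2 = 6 Q + 2 = 2 + 6 Q$)
$\left(h{\left(q{\left(6 \right)} \right)} + N{\left(-7,2 \right)}\right) \left(-26\right) = \left(\left(2 + 6 \cdot 6^{2}\right) + \frac{1}{4} \left(-7\right)\right) \left(-26\right) = \left(\left(2 + 6 \cdot 36\right) - \frac{7}{4}\right) \left(-26\right) = \left(\left(2 + 216\right) - \frac{7}{4}\right) \left(-26\right) = \left(218 - \frac{7}{4}\right) \left(-26\right) = \frac{865}{4} \left(-26\right) = - \frac{11245}{2}$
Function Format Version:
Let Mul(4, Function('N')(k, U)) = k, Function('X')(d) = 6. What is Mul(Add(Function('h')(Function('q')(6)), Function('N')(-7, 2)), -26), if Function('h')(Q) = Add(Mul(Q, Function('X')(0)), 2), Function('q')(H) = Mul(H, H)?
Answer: Rational(-11245, 2) ≈ -5622.5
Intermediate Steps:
Function('q')(H) = Pow(H, 2)
Function('N')(k, U) = Mul(Rational(1, 4), k)
Function('h')(Q) = Add(2, Mul(6, Q)) (Function('h')(Q) = Add(Mul(Q, 6), 2) = Add(Mul(6, Q), 2) = Add(2, Mul(6, Q)))
Mul(Add(Function('h')(Function('q')(6)), Function('N')(-7, 2)), -26) = Mul(Add(Add(2, Mul(6, Pow(6, 2))), Mul(Rational(1, 4), -7)), -26) = Mul(Add(Add(2, Mul(6, 36)), Rational(-7, 4)), -26) = Mul(Add(Add(2, 216), Rational(-7, 4)), -26) = Mul(Add(218, Rational(-7, 4)), -26) = Mul(Rational(865, 4), -26) = Rational(-11245, 2)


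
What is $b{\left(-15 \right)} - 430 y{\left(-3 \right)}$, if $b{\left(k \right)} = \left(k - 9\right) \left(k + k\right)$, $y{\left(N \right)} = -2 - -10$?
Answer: $-2720$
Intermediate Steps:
$y{\left(N \right)} = 8$ ($y{\left(N \right)} = -2 + 10 = 8$)
$b{\left(k \right)} = 2 k \left(-9 + k\right)$ ($b{\left(k \right)} = \left(-9 + k\right) 2 k = 2 k \left(-9 + k\right)$)
$b{\left(-15 \right)} - 430 y{\left(-3 \right)} = 2 \left(-15\right) \left(-9 - 15\right) - 3440 = 2 \left(-15\right) \left(-24\right) - 3440 = 720 - 3440 = -2720$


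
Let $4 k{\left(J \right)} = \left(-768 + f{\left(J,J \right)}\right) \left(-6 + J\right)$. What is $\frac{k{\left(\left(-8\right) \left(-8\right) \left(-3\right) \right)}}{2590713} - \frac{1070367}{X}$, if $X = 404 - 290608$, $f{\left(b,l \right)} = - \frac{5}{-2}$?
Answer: $\frac{154667232455}{41768626414} \approx 3.703$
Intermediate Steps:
$f{\left(b,l \right)} = \frac{5}{2}$ ($f{\left(b,l \right)} = \left(-5\right) \left(- \frac{1}{2}\right) = \frac{5}{2}$)
$X = -290204$ ($X = 404 - 290608 = -290204$)
$k{\left(J \right)} = \frac{4593}{4} - \frac{1531 J}{8}$ ($k{\left(J \right)} = \frac{\left(-768 + \frac{5}{2}\right) \left(-6 + J\right)}{4} = \frac{\left(- \frac{1531}{2}\right) \left(-6 + J\right)}{4} = \frac{4593 - \frac{1531 J}{2}}{4} = \frac{4593}{4} - \frac{1531 J}{8}$)
$\frac{k{\left(\left(-8\right) \left(-8\right) \left(-3\right) \right)}}{2590713} - \frac{1070367}{X} = \frac{\frac{4593}{4} - \frac{1531 \left(-8\right) \left(-8\right) \left(-3\right)}{8}}{2590713} - \frac{1070367}{-290204} = \left(\frac{4593}{4} - \frac{1531 \cdot 64 \left(-3\right)}{8}\right) \frac{1}{2590713} - - \frac{1070367}{290204} = \left(\frac{4593}{4} - -36744\right) \frac{1}{2590713} + \frac{1070367}{290204} = \left(\frac{4593}{4} + 36744\right) \frac{1}{2590713} + \frac{1070367}{290204} = \frac{151569}{4} \cdot \frac{1}{2590713} + \frac{1070367}{290204} = \frac{16841}{1151428} + \frac{1070367}{290204} = \frac{154667232455}{41768626414}$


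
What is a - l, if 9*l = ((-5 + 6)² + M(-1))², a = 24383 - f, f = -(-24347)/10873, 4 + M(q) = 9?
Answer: 265048520/10873 ≈ 24377.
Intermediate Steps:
M(q) = 5 (M(q) = -4 + 9 = 5)
f = 24347/10873 (f = -(-24347)/10873 = -1*(-24347/10873) = 24347/10873 ≈ 2.2392)
a = 265092012/10873 (a = 24383 - 1*24347/10873 = 24383 - 24347/10873 = 265092012/10873 ≈ 24381.)
l = 4 (l = ((-5 + 6)² + 5)²/9 = (1² + 5)²/9 = (1 + 5)²/9 = (⅑)*6² = (⅑)*36 = 4)
a - l = 265092012/10873 - 1*4 = 265092012/10873 - 4 = 265048520/10873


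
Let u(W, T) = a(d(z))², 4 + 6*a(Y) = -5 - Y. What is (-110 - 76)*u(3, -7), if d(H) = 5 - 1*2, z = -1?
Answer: -744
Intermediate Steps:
d(H) = 3 (d(H) = 5 - 2 = 3)
a(Y) = -3/2 - Y/6 (a(Y) = -⅔ + (-5 - Y)/6 = -⅔ + (-⅚ - Y/6) = -3/2 - Y/6)
u(W, T) = 4 (u(W, T) = (-3/2 - ⅙*3)² = (-3/2 - ½)² = (-2)² = 4)
(-110 - 76)*u(3, -7) = (-110 - 76)*4 = -186*4 = -744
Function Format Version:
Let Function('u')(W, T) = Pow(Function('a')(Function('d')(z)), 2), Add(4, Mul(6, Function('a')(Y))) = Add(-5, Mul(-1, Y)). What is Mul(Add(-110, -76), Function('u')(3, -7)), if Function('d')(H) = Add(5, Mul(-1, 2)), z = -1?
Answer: -744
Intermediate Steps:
Function('d')(H) = 3 (Function('d')(H) = Add(5, -2) = 3)
Function('a')(Y) = Add(Rational(-3, 2), Mul(Rational(-1, 6), Y)) (Function('a')(Y) = Add(Rational(-2, 3), Mul(Rational(1, 6), Add(-5, Mul(-1, Y)))) = Add(Rational(-2, 3), Add(Rational(-5, 6), Mul(Rational(-1, 6), Y))) = Add(Rational(-3, 2), Mul(Rational(-1, 6), Y)))
Function('u')(W, T) = 4 (Function('u')(W, T) = Pow(Add(Rational(-3, 2), Mul(Rational(-1, 6), 3)), 2) = Pow(Add(Rational(-3, 2), Rational(-1, 2)), 2) = Pow(-2, 2) = 4)
Mul(Add(-110, -76), Function('u')(3, -7)) = Mul(Add(-110, -76), 4) = Mul(-186, 4) = -744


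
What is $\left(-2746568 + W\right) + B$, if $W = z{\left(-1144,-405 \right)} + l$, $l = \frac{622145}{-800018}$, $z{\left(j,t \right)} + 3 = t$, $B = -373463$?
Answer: $- \frac{2496407990047}{800018} \approx -3.1204 \cdot 10^{6}$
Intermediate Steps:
$z{\left(j,t \right)} = -3 + t$
$l = - \frac{622145}{800018}$ ($l = 622145 \left(- \frac{1}{800018}\right) = - \frac{622145}{800018} \approx -0.77766$)
$W = - \frac{327029489}{800018}$ ($W = \left(-3 - 405\right) - \frac{622145}{800018} = -408 - \frac{622145}{800018} = - \frac{327029489}{800018} \approx -408.78$)
$\left(-2746568 + W\right) + B = \left(-2746568 - \frac{327029489}{800018}\right) - 373463 = - \frac{2197630867713}{800018} - 373463 = - \frac{2496407990047}{800018}$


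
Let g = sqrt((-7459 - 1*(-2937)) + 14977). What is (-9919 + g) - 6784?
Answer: -16703 + sqrt(10455) ≈ -16601.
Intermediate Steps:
g = sqrt(10455) (g = sqrt((-7459 + 2937) + 14977) = sqrt(-4522 + 14977) = sqrt(10455) ≈ 102.25)
(-9919 + g) - 6784 = (-9919 + sqrt(10455)) - 6784 = -16703 + sqrt(10455)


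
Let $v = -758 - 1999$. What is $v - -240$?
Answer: $-2517$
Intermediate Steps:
$v = -2757$
$v - -240 = -2757 - -240 = -2757 + 240 = -2517$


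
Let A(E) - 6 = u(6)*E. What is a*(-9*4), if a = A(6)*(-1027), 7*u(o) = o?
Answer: 2883816/7 ≈ 4.1197e+5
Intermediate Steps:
u(o) = o/7
A(E) = 6 + 6*E/7 (A(E) = 6 + ((⅐)*6)*E = 6 + 6*E/7)
a = -80106/7 (a = (6 + (6/7)*6)*(-1027) = (6 + 36/7)*(-1027) = (78/7)*(-1027) = -80106/7 ≈ -11444.)
a*(-9*4) = -(-720954)*4/7 = -80106/7*(-36) = 2883816/7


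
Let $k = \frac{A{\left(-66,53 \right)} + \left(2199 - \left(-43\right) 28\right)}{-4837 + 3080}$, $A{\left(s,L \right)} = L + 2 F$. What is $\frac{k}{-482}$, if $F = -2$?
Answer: $\frac{1726}{423437} \approx 0.0040762$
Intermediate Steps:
$A{\left(s,L \right)} = -4 + L$ ($A{\left(s,L \right)} = L + 2 \left(-2\right) = L - 4 = -4 + L$)
$k = - \frac{3452}{1757}$ ($k = \frac{\left(-4 + 53\right) + \left(2199 - \left(-43\right) 28\right)}{-4837 + 3080} = \frac{49 + \left(2199 - -1204\right)}{-1757} = \left(49 + \left(2199 + 1204\right)\right) \left(- \frac{1}{1757}\right) = \left(49 + 3403\right) \left(- \frac{1}{1757}\right) = 3452 \left(- \frac{1}{1757}\right) = - \frac{3452}{1757} \approx -1.9647$)
$\frac{k}{-482} = - \frac{3452}{1757 \left(-482\right)} = \left(- \frac{3452}{1757}\right) \left(- \frac{1}{482}\right) = \frac{1726}{423437}$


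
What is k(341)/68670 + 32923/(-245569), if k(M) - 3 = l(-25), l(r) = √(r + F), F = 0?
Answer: -753361901/5621074410 + I/13734 ≈ -0.13402 + 7.2812e-5*I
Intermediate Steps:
l(r) = √r (l(r) = √(r + 0) = √r)
k(M) = 3 + 5*I (k(M) = 3 + √(-25) = 3 + 5*I)
k(341)/68670 + 32923/(-245569) = (3 + 5*I)/68670 + 32923/(-245569) = (3 + 5*I)*(1/68670) + 32923*(-1/245569) = (1/22890 + I/13734) - 32923/245569 = -753361901/5621074410 + I/13734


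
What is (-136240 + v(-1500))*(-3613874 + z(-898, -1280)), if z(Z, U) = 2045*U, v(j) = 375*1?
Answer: 846639215010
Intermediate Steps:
v(j) = 375
(-136240 + v(-1500))*(-3613874 + z(-898, -1280)) = (-136240 + 375)*(-3613874 + 2045*(-1280)) = -135865*(-3613874 - 2617600) = -135865*(-6231474) = 846639215010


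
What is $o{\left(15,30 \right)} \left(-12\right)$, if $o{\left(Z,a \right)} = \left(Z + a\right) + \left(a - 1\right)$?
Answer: $-888$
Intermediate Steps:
$o{\left(Z,a \right)} = -1 + Z + 2 a$ ($o{\left(Z,a \right)} = \left(Z + a\right) + \left(-1 + a\right) = -1 + Z + 2 a$)
$o{\left(15,30 \right)} \left(-12\right) = \left(-1 + 15 + 2 \cdot 30\right) \left(-12\right) = \left(-1 + 15 + 60\right) \left(-12\right) = 74 \left(-12\right) = -888$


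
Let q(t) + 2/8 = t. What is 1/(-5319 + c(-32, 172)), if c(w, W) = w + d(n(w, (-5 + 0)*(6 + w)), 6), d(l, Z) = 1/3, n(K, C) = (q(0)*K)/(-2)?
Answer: -3/16052 ≈ -0.00018689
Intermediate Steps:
q(t) = -¼ + t
n(K, C) = K/8 (n(K, C) = ((-¼ + 0)*K)/(-2) = -K/4*(-½) = K/8)
d(l, Z) = ⅓
c(w, W) = ⅓ + w (c(w, W) = w + ⅓ = ⅓ + w)
1/(-5319 + c(-32, 172)) = 1/(-5319 + (⅓ - 32)) = 1/(-5319 - 95/3) = 1/(-16052/3) = -3/16052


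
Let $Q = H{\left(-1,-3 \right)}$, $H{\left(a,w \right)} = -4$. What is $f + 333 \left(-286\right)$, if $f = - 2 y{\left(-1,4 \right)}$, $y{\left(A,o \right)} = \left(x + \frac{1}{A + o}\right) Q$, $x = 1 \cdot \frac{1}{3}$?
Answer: $- \frac{285698}{3} \approx -95233.0$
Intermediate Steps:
$x = \frac{1}{3}$ ($x = 1 \cdot \frac{1}{3} = \frac{1}{3} \approx 0.33333$)
$Q = -4$
$y{\left(A,o \right)} = - \frac{4}{3} - \frac{4}{A + o}$ ($y{\left(A,o \right)} = \left(\frac{1}{3} + \frac{1}{A + o}\right) \left(-4\right) = - \frac{4}{3} - \frac{4}{A + o}$)
$f = \frac{16}{3}$ ($f = - 2 \frac{4 \left(-3 - -1 - 4\right)}{3 \left(-1 + 4\right)} = - 2 \frac{4 \left(-3 + 1 - 4\right)}{3 \cdot 3} = - 2 \cdot \frac{4}{3} \cdot \frac{1}{3} \left(-6\right) = \left(-2\right) \left(- \frac{8}{3}\right) = \frac{16}{3} \approx 5.3333$)
$f + 333 \left(-286\right) = \frac{16}{3} + 333 \left(-286\right) = \frac{16}{3} - 95238 = - \frac{285698}{3}$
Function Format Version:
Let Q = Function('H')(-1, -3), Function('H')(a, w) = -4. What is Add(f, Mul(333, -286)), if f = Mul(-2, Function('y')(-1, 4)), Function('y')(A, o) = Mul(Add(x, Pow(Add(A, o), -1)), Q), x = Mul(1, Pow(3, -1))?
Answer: Rational(-285698, 3) ≈ -95233.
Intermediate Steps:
x = Rational(1, 3) (x = Mul(1, Rational(1, 3)) = Rational(1, 3) ≈ 0.33333)
Q = -4
Function('y')(A, o) = Add(Rational(-4, 3), Mul(-4, Pow(Add(A, o), -1))) (Function('y')(A, o) = Mul(Add(Rational(1, 3), Pow(Add(A, o), -1)), -4) = Add(Rational(-4, 3), Mul(-4, Pow(Add(A, o), -1))))
f = Rational(16, 3) (f = Mul(-2, Mul(Rational(4, 3), Pow(Add(-1, 4), -1), Add(-3, Mul(-1, -1), Mul(-1, 4)))) = Mul(-2, Mul(Rational(4, 3), Pow(3, -1), Add(-3, 1, -4))) = Mul(-2, Mul(Rational(4, 3), Rational(1, 3), -6)) = Mul(-2, Rational(-8, 3)) = Rational(16, 3) ≈ 5.3333)
Add(f, Mul(333, -286)) = Add(Rational(16, 3), Mul(333, -286)) = Add(Rational(16, 3), -95238) = Rational(-285698, 3)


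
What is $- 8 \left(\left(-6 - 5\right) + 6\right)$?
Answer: $40$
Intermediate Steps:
$- 8 \left(\left(-6 - 5\right) + 6\right) = - 8 \left(-11 + 6\right) = \left(-8\right) \left(-5\right) = 40$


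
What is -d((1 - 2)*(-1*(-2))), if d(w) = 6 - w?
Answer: -8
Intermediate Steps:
-d((1 - 2)*(-1*(-2))) = -(6 - (1 - 2)*(-1*(-2))) = -(6 - (-1)*2) = -(6 - 1*(-2)) = -(6 + 2) = -1*8 = -8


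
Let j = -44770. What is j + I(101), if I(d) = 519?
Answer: -44251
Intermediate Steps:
j + I(101) = -44770 + 519 = -44251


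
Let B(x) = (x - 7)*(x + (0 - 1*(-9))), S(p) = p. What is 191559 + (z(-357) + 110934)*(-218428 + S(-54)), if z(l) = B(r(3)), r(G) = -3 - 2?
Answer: -24226403493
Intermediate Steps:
r(G) = -5
B(x) = (-7 + x)*(9 + x) (B(x) = (-7 + x)*(x + (0 + 9)) = (-7 + x)*(x + 9) = (-7 + x)*(9 + x))
z(l) = -48 (z(l) = -63 + (-5)² + 2*(-5) = -63 + 25 - 10 = -48)
191559 + (z(-357) + 110934)*(-218428 + S(-54)) = 191559 + (-48 + 110934)*(-218428 - 54) = 191559 + 110886*(-218482) = 191559 - 24226595052 = -24226403493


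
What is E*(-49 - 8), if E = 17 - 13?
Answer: -228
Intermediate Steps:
E = 4
E*(-49 - 8) = 4*(-49 - 8) = 4*(-57) = -228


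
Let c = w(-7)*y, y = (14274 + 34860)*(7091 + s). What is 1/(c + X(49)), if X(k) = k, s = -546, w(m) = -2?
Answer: -1/643164011 ≈ -1.5548e-9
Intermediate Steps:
y = 321582030 (y = (14274 + 34860)*(7091 - 546) = 49134*6545 = 321582030)
c = -643164060 (c = -2*321582030 = -643164060)
1/(c + X(49)) = 1/(-643164060 + 49) = 1/(-643164011) = -1/643164011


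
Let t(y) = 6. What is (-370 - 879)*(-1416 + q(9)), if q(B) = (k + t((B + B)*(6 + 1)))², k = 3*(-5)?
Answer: 1667415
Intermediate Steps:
k = -15
q(B) = 81 (q(B) = (-15 + 6)² = (-9)² = 81)
(-370 - 879)*(-1416 + q(9)) = (-370 - 879)*(-1416 + 81) = -1249*(-1335) = 1667415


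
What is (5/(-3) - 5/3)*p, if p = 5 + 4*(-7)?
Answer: 230/3 ≈ 76.667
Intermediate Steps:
p = -23 (p = 5 - 28 = -23)
(5/(-3) - 5/3)*p = (5/(-3) - 5/3)*(-23) = (5*(-⅓) - 5*⅓)*(-23) = (-5/3 - 5/3)*(-23) = -10/3*(-23) = 230/3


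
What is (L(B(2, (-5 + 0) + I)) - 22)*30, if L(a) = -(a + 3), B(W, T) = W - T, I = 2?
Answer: -900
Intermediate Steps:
L(a) = -3 - a (L(a) = -(3 + a) = -3 - a)
(L(B(2, (-5 + 0) + I)) - 22)*30 = ((-3 - (2 - ((-5 + 0) + 2))) - 22)*30 = ((-3 - (2 - (-5 + 2))) - 22)*30 = ((-3 - (2 - 1*(-3))) - 22)*30 = ((-3 - (2 + 3)) - 22)*30 = ((-3 - 1*5) - 22)*30 = ((-3 - 5) - 22)*30 = (-8 - 22)*30 = -30*30 = -900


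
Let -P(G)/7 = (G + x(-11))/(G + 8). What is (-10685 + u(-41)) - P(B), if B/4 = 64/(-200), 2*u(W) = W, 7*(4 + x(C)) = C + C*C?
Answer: -898349/84 ≈ -10695.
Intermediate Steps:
x(C) = -4 + C/7 + C**2/7 (x(C) = -4 + (C + C*C)/7 = -4 + (C + C**2)/7 = -4 + (C/7 + C**2/7) = -4 + C/7 + C**2/7)
u(W) = W/2
B = -32/25 (B = 4*(64/(-200)) = 4*(64*(-1/200)) = 4*(-8/25) = -32/25 ≈ -1.2800)
P(G) = -7*(82/7 + G)/(8 + G) (P(G) = -7*(G + (-4 + (1/7)*(-11) + (1/7)*(-11)**2))/(G + 8) = -7*(G + (-4 - 11/7 + (1/7)*121))/(8 + G) = -7*(G + (-4 - 11/7 + 121/7))/(8 + G) = -7*(G + 82/7)/(8 + G) = -7*(82/7 + G)/(8 + G))
(-10685 + u(-41)) - P(B) = (-10685 + (1/2)*(-41)) - (-82 - 7*(-32/25))/(8 - 32/25) = (-10685 - 41/2) - (-82 + 224/25)/168/25 = -21411/2 - 25*(-1826)/(168*25) = -21411/2 - 1*(-913/84) = -21411/2 + 913/84 = -898349/84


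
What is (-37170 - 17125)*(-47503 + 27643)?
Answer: 1078298700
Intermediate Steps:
(-37170 - 17125)*(-47503 + 27643) = -54295*(-19860) = 1078298700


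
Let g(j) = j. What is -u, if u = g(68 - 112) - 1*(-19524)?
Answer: -19480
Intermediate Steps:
u = 19480 (u = (68 - 112) - 1*(-19524) = -44 + 19524 = 19480)
-u = -1*19480 = -19480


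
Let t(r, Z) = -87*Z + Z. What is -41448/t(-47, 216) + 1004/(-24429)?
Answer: 13803929/6302682 ≈ 2.1902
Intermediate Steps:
t(r, Z) = -86*Z
-41448/t(-47, 216) + 1004/(-24429) = -41448/((-86*216)) + 1004/(-24429) = -41448/(-18576) + 1004*(-1/24429) = -41448*(-1/18576) - 1004/24429 = 1727/774 - 1004/24429 = 13803929/6302682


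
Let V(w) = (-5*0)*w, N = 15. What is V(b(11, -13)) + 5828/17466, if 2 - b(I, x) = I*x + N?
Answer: 2914/8733 ≈ 0.33368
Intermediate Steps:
b(I, x) = -13 - I*x (b(I, x) = 2 - (I*x + 15) = 2 - (15 + I*x) = 2 + (-15 - I*x) = -13 - I*x)
V(w) = 0 (V(w) = 0*w = 0)
V(b(11, -13)) + 5828/17466 = 0 + 5828/17466 = 0 + 5828*(1/17466) = 0 + 2914/8733 = 2914/8733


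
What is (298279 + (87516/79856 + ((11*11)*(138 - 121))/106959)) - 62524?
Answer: 503416981836289/2135329476 ≈ 2.3576e+5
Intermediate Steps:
(298279 + (87516/79856 + ((11*11)*(138 - 121))/106959)) - 62524 = (298279 + (87516*(1/79856) + (121*17)*(1/106959))) - 62524 = (298279 + (21879/19964 + 2057*(1/106959))) - 62524 = (298279 + (21879/19964 + 2057/106959)) - 62524 = (298279 + 2381221909/2135329476) - 62524 = 636926321993713/2135329476 - 62524 = 503416981836289/2135329476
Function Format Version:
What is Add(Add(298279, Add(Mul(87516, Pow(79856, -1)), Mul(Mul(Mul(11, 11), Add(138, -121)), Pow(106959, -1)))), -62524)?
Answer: Rational(503416981836289, 2135329476) ≈ 2.3576e+5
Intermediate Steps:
Add(Add(298279, Add(Mul(87516, Pow(79856, -1)), Mul(Mul(Mul(11, 11), Add(138, -121)), Pow(106959, -1)))), -62524) = Add(Add(298279, Add(Mul(87516, Rational(1, 79856)), Mul(Mul(121, 17), Rational(1, 106959)))), -62524) = Add(Add(298279, Add(Rational(21879, 19964), Mul(2057, Rational(1, 106959)))), -62524) = Add(Add(298279, Add(Rational(21879, 19964), Rational(2057, 106959))), -62524) = Add(Add(298279, Rational(2381221909, 2135329476)), -62524) = Add(Rational(636926321993713, 2135329476), -62524) = Rational(503416981836289, 2135329476)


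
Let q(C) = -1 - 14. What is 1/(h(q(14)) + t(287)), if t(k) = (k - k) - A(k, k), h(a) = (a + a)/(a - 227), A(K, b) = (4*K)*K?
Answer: -121/39866581 ≈ -3.0351e-6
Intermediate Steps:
A(K, b) = 4*K²
q(C) = -15
h(a) = 2*a/(-227 + a) (h(a) = (2*a)/(-227 + a) = 2*a/(-227 + a))
t(k) = -4*k² (t(k) = (k - k) - 4*k² = 0 - 4*k² = -4*k²)
1/(h(q(14)) + t(287)) = 1/(2*(-15)/(-227 - 15) - 4*287²) = 1/(2*(-15)/(-242) - 4*82369) = 1/(2*(-15)*(-1/242) - 329476) = 1/(15/121 - 329476) = 1/(-39866581/121) = -121/39866581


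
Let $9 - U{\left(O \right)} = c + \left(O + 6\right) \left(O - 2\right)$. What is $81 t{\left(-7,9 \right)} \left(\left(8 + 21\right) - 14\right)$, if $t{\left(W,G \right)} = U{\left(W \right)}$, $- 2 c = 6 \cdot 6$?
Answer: $21870$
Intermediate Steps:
$c = -18$ ($c = - \frac{6 \cdot 6}{2} = \left(- \frac{1}{2}\right) 36 = -18$)
$U{\left(O \right)} = 27 - \left(-2 + O\right) \left(6 + O\right)$ ($U{\left(O \right)} = 9 - \left(-18 + \left(O + 6\right) \left(O - 2\right)\right) = 9 - \left(-18 + \left(6 + O\right) \left(-2 + O\right)\right) = 9 - \left(-18 + \left(-2 + O\right) \left(6 + O\right)\right) = 27 - \left(-2 + O\right) \left(6 + O\right)$)
$t{\left(W,G \right)} = 39 - W^{2} - 4 W$
$81 t{\left(-7,9 \right)} \left(\left(8 + 21\right) - 14\right) = 81 \left(39 - \left(-7\right)^{2} - -28\right) \left(\left(8 + 21\right) - 14\right) = 81 \left(39 - 49 + 28\right) \left(29 - 14\right) = 81 \left(39 - 49 + 28\right) 15 = 81 \cdot 18 \cdot 15 = 1458 \cdot 15 = 21870$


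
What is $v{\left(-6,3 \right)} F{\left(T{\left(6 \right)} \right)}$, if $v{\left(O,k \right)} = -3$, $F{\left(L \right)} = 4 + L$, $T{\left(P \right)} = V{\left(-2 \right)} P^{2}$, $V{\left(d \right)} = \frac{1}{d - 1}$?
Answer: $24$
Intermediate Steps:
$V{\left(d \right)} = \frac{1}{-1 + d}$
$T{\left(P \right)} = - \frac{P^{2}}{3}$ ($T{\left(P \right)} = \frac{P^{2}}{-1 - 2} = \frac{P^{2}}{-3} = - \frac{P^{2}}{3}$)
$v{\left(-6,3 \right)} F{\left(T{\left(6 \right)} \right)} = - 3 \left(4 - \frac{6^{2}}{3}\right) = - 3 \left(4 - 12\right) = \left(-3\right) \left(-8\right) = 24$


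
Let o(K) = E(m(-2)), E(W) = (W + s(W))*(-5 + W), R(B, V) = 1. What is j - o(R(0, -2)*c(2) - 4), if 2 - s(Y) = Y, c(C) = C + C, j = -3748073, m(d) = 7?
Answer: -3748077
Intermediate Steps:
c(C) = 2*C
s(Y) = 2 - Y
E(W) = -10 + 2*W (E(W) = (W + (2 - W))*(-5 + W) = 2*(-5 + W) = -10 + 2*W)
o(K) = 4 (o(K) = -10 + 2*7 = -10 + 14 = 4)
j - o(R(0, -2)*c(2) - 4) = -3748073 - 1*4 = -3748073 - 4 = -3748077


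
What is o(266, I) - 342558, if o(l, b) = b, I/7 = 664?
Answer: -337910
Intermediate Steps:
I = 4648 (I = 7*664 = 4648)
o(266, I) - 342558 = 4648 - 342558 = -337910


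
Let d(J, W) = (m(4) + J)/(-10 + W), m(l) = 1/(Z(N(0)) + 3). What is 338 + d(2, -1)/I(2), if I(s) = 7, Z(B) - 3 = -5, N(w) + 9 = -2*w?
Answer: 26023/77 ≈ 337.96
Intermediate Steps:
N(w) = -9 - 2*w
Z(B) = -2 (Z(B) = 3 - 5 = -2)
m(l) = 1 (m(l) = 1/(-2 + 3) = 1/1 = 1)
d(J, W) = (1 + J)/(-10 + W)
338 + d(2, -1)/I(2) = 338 + ((1 + 2)/(-10 - 1))/7 = 338 + (3/(-11))*(1/7) = 338 - 1/11*3*(1/7) = 338 - 3/11*1/7 = 338 - 3/77 = 26023/77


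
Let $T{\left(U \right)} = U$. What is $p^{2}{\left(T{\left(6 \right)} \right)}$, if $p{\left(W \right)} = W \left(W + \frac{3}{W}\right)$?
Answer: $1521$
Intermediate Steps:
$p^{2}{\left(T{\left(6 \right)} \right)} = \left(3 + 6^{2}\right)^{2} = \left(3 + 36\right)^{2} = 39^{2} = 1521$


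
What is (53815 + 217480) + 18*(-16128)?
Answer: -19009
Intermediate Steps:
(53815 + 217480) + 18*(-16128) = 271295 - 290304 = -19009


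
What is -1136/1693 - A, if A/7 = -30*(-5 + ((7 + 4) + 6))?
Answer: 4265224/1693 ≈ 2519.3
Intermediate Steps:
A = -2520 (A = 7*(-30*(-5 + ((7 + 4) + 6))) = 7*(-30*(-5 + (11 + 6))) = 7*(-30*(-5 + 17)) = 7*(-30*12) = 7*(-360) = -2520)
-1136/1693 - A = -1136/1693 - 1*(-2520) = -1136*1/1693 + 2520 = -1136/1693 + 2520 = 4265224/1693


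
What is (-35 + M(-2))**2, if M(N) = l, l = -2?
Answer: 1369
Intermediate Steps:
M(N) = -2
(-35 + M(-2))**2 = (-35 - 2)**2 = (-37)**2 = 1369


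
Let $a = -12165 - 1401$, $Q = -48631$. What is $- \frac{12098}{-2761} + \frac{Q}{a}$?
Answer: $\frac{298391659}{37455726} \approx 7.9665$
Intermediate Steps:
$a = -13566$
$- \frac{12098}{-2761} + \frac{Q}{a} = - \frac{12098}{-2761} - \frac{48631}{-13566} = \left(-12098\right) \left(- \frac{1}{2761}\right) - - \frac{48631}{13566} = \frac{12098}{2761} + \frac{48631}{13566} = \frac{298391659}{37455726}$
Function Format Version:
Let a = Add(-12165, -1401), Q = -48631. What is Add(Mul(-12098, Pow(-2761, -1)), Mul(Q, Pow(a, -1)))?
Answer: Rational(298391659, 37455726) ≈ 7.9665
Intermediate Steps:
a = -13566
Add(Mul(-12098, Pow(-2761, -1)), Mul(Q, Pow(a, -1))) = Add(Mul(-12098, Pow(-2761, -1)), Mul(-48631, Pow(-13566, -1))) = Add(Mul(-12098, Rational(-1, 2761)), Mul(-48631, Rational(-1, 13566))) = Add(Rational(12098, 2761), Rational(48631, 13566)) = Rational(298391659, 37455726)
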